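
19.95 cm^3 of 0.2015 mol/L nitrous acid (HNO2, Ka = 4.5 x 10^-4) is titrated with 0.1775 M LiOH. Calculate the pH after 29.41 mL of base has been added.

n(acid) = 0.2015 x 0.01995 = 0.004020 mol; n(LiOH) added = 0.1775 x 0.02941 = 0.005220 mol.
Base is in excess by 0.005220 - 0.004020 = 0.001200 mol in a total volume of 0.04936 L.
[OH^-] = 0.001200/0.04936 = 0.02432 M, so pOH = 1.61 and pH = 14.00 - 1.61 = 12.39.

12.39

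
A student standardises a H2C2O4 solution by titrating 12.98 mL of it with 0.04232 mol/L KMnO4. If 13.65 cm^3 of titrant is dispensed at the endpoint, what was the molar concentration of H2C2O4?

n(KMnO4) = 0.04232 x 0.01365 = 0.0005777 mol.
From the balanced equation, 2 mol KMnO4 reacts with 5 mol H2C2O4, so n(H2C2O4) = 0.0005777 x 5/2 = 0.001444 mol.
[H2C2O4] = 0.001444 / 0.01298 L = 0.111 M.

0.111 M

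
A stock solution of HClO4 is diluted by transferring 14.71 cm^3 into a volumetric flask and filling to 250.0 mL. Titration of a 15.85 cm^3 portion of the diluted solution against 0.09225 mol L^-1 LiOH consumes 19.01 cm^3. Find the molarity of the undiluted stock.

n(LiOH) = 0.09225 x 0.01901 = 0.001754 mol.
n(HClO4) in the aliquot = 0.001754 mol.
[diluted HClO4] = 0.001754 / 0.01585 = 0.1106 M.
Dilution factor = 250.0/14.71 = 17.00, so [stock] = 0.1106 x 17.00 = 1.88 M.

1.88 M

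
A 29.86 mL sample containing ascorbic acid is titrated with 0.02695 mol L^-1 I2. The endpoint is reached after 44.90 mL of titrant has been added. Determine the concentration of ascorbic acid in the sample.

0.0405 M

n(I2) = 0.02695 x 0.04490 = 0.001210 mol.
From the balanced equation, 1 mol I2 reacts with 1 mol ascorbic acid, so n(ascorbic acid) = 0.001210 x 1/1 = 0.001210 mol.
[ascorbic acid] = 0.001210 / 0.02986 L = 0.0405 M.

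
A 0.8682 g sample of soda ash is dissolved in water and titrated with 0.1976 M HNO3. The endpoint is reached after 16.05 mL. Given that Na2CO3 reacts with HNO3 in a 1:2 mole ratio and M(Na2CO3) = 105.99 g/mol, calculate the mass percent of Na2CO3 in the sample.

19.4%

n(HNO3) = 0.1976 x 0.01605 = 0.003171 mol.
n(Na2CO3) = 0.003171 / 2 = 0.001586 mol.
mass of Na2CO3 = 0.001586 x 105.99 = 0.1681 g.
% purity = 0.1681 / 0.8682 x 100 = 19.4%.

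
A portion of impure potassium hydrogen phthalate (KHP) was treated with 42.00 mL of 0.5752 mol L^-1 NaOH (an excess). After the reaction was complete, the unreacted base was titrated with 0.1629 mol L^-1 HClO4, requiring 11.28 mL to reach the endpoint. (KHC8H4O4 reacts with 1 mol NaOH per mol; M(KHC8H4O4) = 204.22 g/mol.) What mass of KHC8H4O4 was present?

4.56 g

Total n(NaOH) added = 0.5752 x 0.04200 = 0.02416 mol.
n(HClO4) used = 0.1629 x 0.01128 = 0.001838 mol, which equals the excess n(NaOH).
So n(NaOH) consumed by the sample = 0.02416 - 0.001838 = 0.02232 mol.
n(KHC8H4O4) = 0.02232 / 1 = 0.02232 mol.
mass = 0.02232 mol x 204.22 g/mol = 4.56 g.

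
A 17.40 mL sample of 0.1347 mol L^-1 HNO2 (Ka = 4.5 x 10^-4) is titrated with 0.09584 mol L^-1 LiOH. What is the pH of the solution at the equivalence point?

8.05

n(HNO2) = 0.1347 x 0.01740 = 0.002344 mol; V(LiOH) at equivalence = 0.002344/0.09584 = 0.02446 L.
At equivalence all the acid is converted to NO2-; total volume = 0.01740 + 0.02446 = 0.04186 L, so [NO2-] = 0.002344/0.04186 = 0.05600 M.
Kb = Kw/Ka = 1.0e-14 / 4.5 x 10^-4 = 2.22e-11.
[OH^-] = sqrt(Kb x [NO2-]) = sqrt(2.22e-11 x 0.05600) = 1.12e-6 M.
pOH = 5.95, so pH = 14.00 - 5.95 = 8.05.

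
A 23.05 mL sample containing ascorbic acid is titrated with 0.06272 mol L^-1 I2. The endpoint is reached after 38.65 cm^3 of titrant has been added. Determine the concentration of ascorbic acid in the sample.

n(I2) = 0.06272 x 0.03865 = 0.002424 mol.
From the balanced equation, 1 mol I2 reacts with 1 mol ascorbic acid, so n(ascorbic acid) = 0.002424 x 1/1 = 0.002424 mol.
[ascorbic acid] = 0.002424 / 0.02305 L = 0.105 M.

0.105 M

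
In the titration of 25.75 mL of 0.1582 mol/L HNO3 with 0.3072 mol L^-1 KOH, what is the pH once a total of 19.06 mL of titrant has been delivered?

n(acid) = 0.1582 x 0.02575 = 0.004074 mol; n(KOH) added = 0.3072 x 0.01906 = 0.005855 mol.
Base is in excess by 0.005855 - 0.004074 = 0.001782 mol in a total volume of 0.04481 L.
[OH^-] = 0.001782/0.04481 = 0.03976 M, so pOH = 1.40 and pH = 14.00 - 1.40 = 12.60.

12.60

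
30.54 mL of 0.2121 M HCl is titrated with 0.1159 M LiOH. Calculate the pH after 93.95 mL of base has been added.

n(acid) = 0.2121 x 0.03054 = 0.006478 mol; n(LiOH) added = 0.1159 x 0.09395 = 0.01089 mol.
Base is in excess by 0.01089 - 0.006478 = 0.004411 mol in a total volume of 0.1245 L.
[OH^-] = 0.004411/0.1245 = 0.03543 M, so pOH = 1.45 and pH = 14.00 - 1.45 = 12.55.

12.55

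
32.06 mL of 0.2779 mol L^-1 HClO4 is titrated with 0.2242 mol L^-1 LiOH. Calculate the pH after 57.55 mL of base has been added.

12.65

n(acid) = 0.2779 x 0.03206 = 0.008909 mol; n(LiOH) added = 0.2242 x 0.05755 = 0.01290 mol.
Base is in excess by 0.01290 - 0.008909 = 0.003993 mol in a total volume of 0.08961 L.
[OH^-] = 0.003993/0.08961 = 0.04456 M, so pOH = 1.35 and pH = 14.00 - 1.35 = 12.65.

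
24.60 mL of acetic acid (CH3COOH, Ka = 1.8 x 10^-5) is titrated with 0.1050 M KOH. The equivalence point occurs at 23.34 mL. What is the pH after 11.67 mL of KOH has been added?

4.74

11.67 mL is exactly half the equivalence volume (23.34/2), i.e. the half-equivalence point.
There, n(HA) = n(A^-), so pH = pKa = -log(1.8 x 10^-5) = 4.74.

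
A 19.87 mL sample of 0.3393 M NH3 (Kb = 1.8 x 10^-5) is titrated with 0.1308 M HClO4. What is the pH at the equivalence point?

n(NH3) = 0.3393 x 0.01987 = 0.006742 mol; V(HClO4) at equivalence = 0.006742/0.1308 = 0.05154 L.
At equivalence the base is fully converted to NH4+; total volume = 0.07141 L, so [NH4+] = 0.006742/0.07141 = 0.09441 M.
Ka(NH4+) = Kw/Kb = 1.0e-14 / 1.8 x 10^-5 = 5.56e-10.
[H^+] = sqrt(Ka x [NH4+]) = sqrt(5.56e-10 x 0.09441) = 7.24e-6 M.
pH = -log(7.24e-6) = 5.14.

5.14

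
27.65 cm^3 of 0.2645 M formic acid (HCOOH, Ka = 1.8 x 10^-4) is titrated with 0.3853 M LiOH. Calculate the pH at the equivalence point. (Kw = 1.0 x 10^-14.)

n(HCOOH) = 0.2645 x 0.02765 = 0.007313 mol; V(LiOH) at equivalence = 0.007313/0.3853 = 0.01898 L.
At equivalence all the acid is converted to HCOO-; total volume = 0.02765 + 0.01898 = 0.04663 L, so [HCOO-] = 0.007313/0.04663 = 0.1568 M.
Kb = Kw/Ka = 1.0e-14 / 1.8 x 10^-4 = 5.56e-11.
[OH^-] = sqrt(Kb x [HCOO-]) = sqrt(5.56e-11 x 0.1568) = 2.95e-6 M.
pOH = 5.53, so pH = 14.00 - 5.53 = 8.47.

8.47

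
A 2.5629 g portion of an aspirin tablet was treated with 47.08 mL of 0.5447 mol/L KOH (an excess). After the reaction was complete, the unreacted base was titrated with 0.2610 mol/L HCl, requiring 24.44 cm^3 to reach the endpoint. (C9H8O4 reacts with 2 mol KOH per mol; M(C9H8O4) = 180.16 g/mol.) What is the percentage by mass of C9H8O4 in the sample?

Total n(KOH) added = 0.5447 x 0.04708 = 0.02564 mol.
n(HCl) used = 0.2610 x 0.02444 = 0.006379 mol, which equals the excess n(KOH).
So n(KOH) consumed by the sample = 0.02564 - 0.006379 = 0.01927 mol.
n(C9H8O4) = 0.01927 / 2 = 0.009633 mol.
mass C9H8O4 = 0.009633 x 180.16 = 1.735 g, so %C9H8O4 = 1.735/2.5629 x 100 = 67.7%.

67.7%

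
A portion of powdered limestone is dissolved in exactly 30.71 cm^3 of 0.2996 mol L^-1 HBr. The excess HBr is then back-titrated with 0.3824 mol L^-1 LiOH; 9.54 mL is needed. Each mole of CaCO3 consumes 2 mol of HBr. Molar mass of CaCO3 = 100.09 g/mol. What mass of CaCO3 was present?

0.278 g

Total n(HBr) added = 0.2996 x 0.03071 = 0.009201 mol.
n(LiOH) used = 0.3824 x 0.009540 = 0.003648 mol, which equals the excess n(HBr).
So n(HBr) consumed by the sample = 0.009201 - 0.003648 = 0.005553 mol.
n(CaCO3) = 0.005553 / 2 = 0.002776 mol.
mass = 0.002776 mol x 100.09 g/mol = 0.278 g.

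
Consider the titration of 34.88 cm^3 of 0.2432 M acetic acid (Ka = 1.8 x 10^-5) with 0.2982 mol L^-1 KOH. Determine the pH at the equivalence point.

n(CH3COOH) = 0.2432 x 0.03488 = 0.008483 mol; V(KOH) at equivalence = 0.008483/0.2982 = 0.02845 L.
At equivalence all the acid is converted to CH3COO-; total volume = 0.03488 + 0.02845 = 0.06333 L, so [CH3COO-] = 0.008483/0.06333 = 0.1340 M.
Kb = Kw/Ka = 1.0e-14 / 1.8 x 10^-5 = 5.56e-10.
[OH^-] = sqrt(Kb x [CH3COO-]) = sqrt(5.56e-10 x 0.1340) = 8.63e-6 M.
pOH = 5.06, so pH = 14.00 - 5.06 = 8.94.

8.94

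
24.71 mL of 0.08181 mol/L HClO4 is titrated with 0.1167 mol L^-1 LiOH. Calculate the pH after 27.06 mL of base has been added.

12.34

n(acid) = 0.08181 x 0.02471 = 0.002022 mol; n(LiOH) added = 0.1167 x 0.02706 = 0.003158 mol.
Base is in excess by 0.003158 - 0.002022 = 0.001136 mol in a total volume of 0.05177 L.
[OH^-] = 0.001136/0.05177 = 0.02195 M, so pOH = 1.66 and pH = 14.00 - 1.66 = 12.34.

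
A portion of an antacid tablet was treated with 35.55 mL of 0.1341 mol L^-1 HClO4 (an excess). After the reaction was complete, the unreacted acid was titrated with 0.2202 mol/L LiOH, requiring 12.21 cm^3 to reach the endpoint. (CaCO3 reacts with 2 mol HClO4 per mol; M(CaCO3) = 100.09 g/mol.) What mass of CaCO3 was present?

Total n(HClO4) added = 0.1341 x 0.03555 = 0.004767 mol.
n(LiOH) used = 0.2202 x 0.01221 = 0.002689 mol, which equals the excess n(HClO4).
So n(HClO4) consumed by the sample = 0.004767 - 0.002689 = 0.002079 mol.
n(CaCO3) = 0.002079 / 2 = 0.001039 mol.
mass = 0.001039 mol x 100.09 g/mol = 0.104 g.

0.104 g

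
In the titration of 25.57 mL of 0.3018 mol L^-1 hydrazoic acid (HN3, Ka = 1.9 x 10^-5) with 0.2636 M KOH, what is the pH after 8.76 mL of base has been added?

Initial n(HN3) = 0.3018 x 0.02557 = 0.007717 mol.
n(KOH) added = 0.2636 x 0.008760 = 0.002309 mol, converting that many moles of HN3 to N3-.
Remaining n(HN3) = 0.005408 mol; n(N3-) = 0.002309 mol.
By Henderson-Hasselbalch, pH = pKa + log([A^-]/[HA]) = 4.72 + log(0.002309/0.005408) = 4.72 + (-0.37) = 4.35.

4.35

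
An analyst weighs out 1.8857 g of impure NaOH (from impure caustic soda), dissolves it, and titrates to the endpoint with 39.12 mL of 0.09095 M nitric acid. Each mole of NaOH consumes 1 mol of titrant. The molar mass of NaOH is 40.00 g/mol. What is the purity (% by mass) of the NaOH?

n(HNO3) = 0.09095 x 0.03912 = 0.003558 mol.
n(NaOH) = 0.003558 / 1 = 0.003558 mol.
mass of NaOH = 0.003558 x 40.00 = 0.1423 g.
% purity = 0.1423 / 1.8857 x 100 = 7.55%.

7.55%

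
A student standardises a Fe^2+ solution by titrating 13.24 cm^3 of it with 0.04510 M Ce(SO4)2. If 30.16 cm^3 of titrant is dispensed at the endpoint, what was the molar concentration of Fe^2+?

n(Ce(SO4)2) = 0.04510 x 0.03016 = 0.001360 mol.
From the balanced equation, 1 mol Ce(SO4)2 reacts with 1 mol Fe^2+, so n(Fe^2+) = 0.001360 x 1/1 = 0.001360 mol.
[Fe^2+] = 0.001360 / 0.01324 L = 0.103 M.

0.103 M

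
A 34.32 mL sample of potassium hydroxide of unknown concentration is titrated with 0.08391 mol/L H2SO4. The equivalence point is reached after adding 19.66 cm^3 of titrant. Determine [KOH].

n(H2SO4) delivered = 0.08391 x 0.01966 = 0.001650 mol.
The reaction is 2 KOH + 1 H2SO4, so n(KOH) = 0.001650 x 2/1 = 0.003299 mol.
[KOH] = 0.003299 mol / 0.03432 L = 0.0961 M.

0.0961 M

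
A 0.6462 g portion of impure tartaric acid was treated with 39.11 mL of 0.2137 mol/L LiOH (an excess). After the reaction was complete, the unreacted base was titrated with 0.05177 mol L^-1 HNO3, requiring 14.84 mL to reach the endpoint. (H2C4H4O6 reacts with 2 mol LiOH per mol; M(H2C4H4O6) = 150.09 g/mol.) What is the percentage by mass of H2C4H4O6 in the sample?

Total n(LiOH) added = 0.2137 x 0.03911 = 0.008358 mol.
n(HNO3) used = 0.05177 x 0.01484 = 0.0007683 mol, which equals the excess n(LiOH).
So n(LiOH) consumed by the sample = 0.008358 - 0.0007683 = 0.007590 mol.
n(H2C4H4O6) = 0.007590 / 2 = 0.003795 mol.
mass H2C4H4O6 = 0.003795 x 150.09 = 0.5696 g, so %H2C4H4O6 = 0.5696/0.6462 x 100 = 88.1%.

88.1%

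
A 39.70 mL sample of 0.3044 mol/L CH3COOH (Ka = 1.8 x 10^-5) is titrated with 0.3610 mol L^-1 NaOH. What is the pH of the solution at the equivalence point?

8.98

n(CH3COOH) = 0.3044 x 0.03970 = 0.01208 mol; V(NaOH) at equivalence = 0.01208/0.3610 = 0.03348 L.
At equivalence all the acid is converted to CH3COO-; total volume = 0.03970 + 0.03348 = 0.07318 L, so [CH3COO-] = 0.01208/0.07318 = 0.1651 M.
Kb = Kw/Ka = 1.0e-14 / 1.8 x 10^-5 = 5.56e-10.
[OH^-] = sqrt(Kb x [CH3COO-]) = sqrt(5.56e-10 x 0.1651) = 9.58e-6 M.
pOH = 5.02, so pH = 14.00 - 5.02 = 8.98.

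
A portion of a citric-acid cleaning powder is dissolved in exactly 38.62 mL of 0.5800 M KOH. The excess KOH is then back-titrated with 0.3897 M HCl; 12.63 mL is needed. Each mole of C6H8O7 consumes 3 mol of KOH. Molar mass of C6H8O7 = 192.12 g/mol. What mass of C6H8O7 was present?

1.12 g

Total n(KOH) added = 0.5800 x 0.03862 = 0.02240 mol.
n(HCl) used = 0.3897 x 0.01263 = 0.004922 mol, which equals the excess n(KOH).
So n(KOH) consumed by the sample = 0.02240 - 0.004922 = 0.01748 mol.
n(C6H8O7) = 0.01748 / 3 = 0.005826 mol.
mass = 0.005826 mol x 192.12 g/mol = 1.12 g.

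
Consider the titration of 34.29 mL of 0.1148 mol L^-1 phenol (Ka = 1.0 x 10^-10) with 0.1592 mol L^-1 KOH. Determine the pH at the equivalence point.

n(C6H5OH) = 0.1148 x 0.03429 = 0.003936 mol; V(KOH) at equivalence = 0.003936/0.1592 = 0.02473 L.
At equivalence all the acid is converted to C6H5O-; total volume = 0.03429 + 0.02473 = 0.05902 L, so [C6H5O-] = 0.003936/0.05902 = 0.06670 M.
Kb = Kw/Ka = 1.0e-14 / 1.0 x 10^-10 = 0.000100.
[OH^-] = sqrt(Kb x [C6H5O-]) = sqrt(0.000100 x 0.06670) = 0.00258 M.
pOH = 2.59, so pH = 14.00 - 2.59 = 11.41.

11.41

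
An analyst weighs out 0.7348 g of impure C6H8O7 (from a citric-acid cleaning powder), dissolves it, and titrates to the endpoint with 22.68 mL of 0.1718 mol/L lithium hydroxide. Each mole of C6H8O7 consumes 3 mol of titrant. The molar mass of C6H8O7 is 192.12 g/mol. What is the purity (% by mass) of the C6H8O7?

n(LiOH) = 0.1718 x 0.02268 = 0.003896 mol.
n(C6H8O7) = 0.003896 / 3 = 0.001299 mol.
mass of C6H8O7 = 0.001299 x 192.12 = 0.2495 g.
% purity = 0.2495 / 0.7348 x 100 = 34.0%.

34.0%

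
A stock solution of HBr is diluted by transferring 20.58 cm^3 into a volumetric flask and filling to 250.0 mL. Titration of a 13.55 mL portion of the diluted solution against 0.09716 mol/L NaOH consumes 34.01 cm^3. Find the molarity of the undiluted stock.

2.96 M

n(NaOH) = 0.09716 x 0.03401 = 0.003304 mol.
n(HBr) in the aliquot = 0.003304 mol.
[diluted HBr] = 0.003304 / 0.01355 = 0.2439 M.
Dilution factor = 250.0/20.58 = 12.15, so [stock] = 0.2439 x 12.15 = 2.96 M.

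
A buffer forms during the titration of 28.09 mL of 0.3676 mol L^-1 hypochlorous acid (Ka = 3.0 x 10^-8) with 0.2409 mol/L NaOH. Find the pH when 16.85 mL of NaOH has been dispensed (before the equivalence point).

Initial n(HClO) = 0.3676 x 0.02809 = 0.01033 mol.
n(NaOH) added = 0.2409 x 0.01685 = 0.004059 mol, converting that many moles of HClO to ClO-.
Remaining n(HClO) = 0.006267 mol; n(ClO-) = 0.004059 mol.
By Henderson-Hasselbalch, pH = pKa + log([A^-]/[HA]) = 7.52 + log(0.004059/0.006267) = 7.52 + (-0.19) = 7.33.

7.33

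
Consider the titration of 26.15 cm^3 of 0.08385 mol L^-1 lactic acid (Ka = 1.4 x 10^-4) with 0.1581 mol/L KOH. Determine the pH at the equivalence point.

n(HC3H5O3) = 0.08385 x 0.02615 = 0.002193 mol; V(KOH) at equivalence = 0.002193/0.1581 = 0.01387 L.
At equivalence all the acid is converted to C3H5O3-; total volume = 0.02615 + 0.01387 = 0.04002 L, so [C3H5O3-] = 0.002193/0.04002 = 0.05479 M.
Kb = Kw/Ka = 1.0e-14 / 1.4 x 10^-4 = 7.14e-11.
[OH^-] = sqrt(Kb x [C3H5O3-]) = sqrt(7.14e-11 x 0.05479) = 1.98e-6 M.
pOH = 5.70, so pH = 14.00 - 5.70 = 8.30.

8.30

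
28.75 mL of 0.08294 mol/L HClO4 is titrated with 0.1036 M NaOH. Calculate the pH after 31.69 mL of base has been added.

n(acid) = 0.08294 x 0.02875 = 0.002385 mol; n(NaOH) added = 0.1036 x 0.03169 = 0.003283 mol.
Base is in excess by 0.003283 - 0.002385 = 0.0008986 mol in a total volume of 0.06044 L.
[OH^-] = 0.0008986/0.06044 = 0.01487 M, so pOH = 1.83 and pH = 14.00 - 1.83 = 12.17.

12.17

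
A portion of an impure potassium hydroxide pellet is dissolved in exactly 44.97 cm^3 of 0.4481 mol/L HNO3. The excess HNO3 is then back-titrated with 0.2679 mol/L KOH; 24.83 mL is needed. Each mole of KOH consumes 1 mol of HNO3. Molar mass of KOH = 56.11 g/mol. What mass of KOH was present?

0.757 g

Total n(HNO3) added = 0.4481 x 0.04497 = 0.02015 mol.
n(KOH) used = 0.2679 x 0.02483 = 0.006652 mol, which equals the excess n(HNO3).
So n(HNO3) consumed by the sample = 0.02015 - 0.006652 = 0.01350 mol.
n(KOH) = 0.01350 / 1 = 0.01350 mol.
mass = 0.01350 mol x 56.11 g/mol = 0.757 g.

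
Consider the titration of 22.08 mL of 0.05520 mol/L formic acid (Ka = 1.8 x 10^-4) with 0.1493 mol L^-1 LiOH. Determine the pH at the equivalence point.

n(HCOOH) = 0.05520 x 0.02208 = 0.001219 mol; V(LiOH) at equivalence = 0.001219/0.1493 = 0.008164 L.
At equivalence all the acid is converted to HCOO-; total volume = 0.02208 + 0.008164 = 0.03024 L, so [HCOO-] = 0.001219/0.03024 = 0.04030 M.
Kb = Kw/Ka = 1.0e-14 / 1.8 x 10^-4 = 5.56e-11.
[OH^-] = sqrt(Kb x [HCOO-]) = sqrt(5.56e-11 x 0.04030) = 1.50e-6 M.
pOH = 5.82, so pH = 14.00 - 5.82 = 8.18.

8.18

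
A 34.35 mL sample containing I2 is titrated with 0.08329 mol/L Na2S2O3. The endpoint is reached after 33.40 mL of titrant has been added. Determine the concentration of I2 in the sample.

0.0405 M

n(Na2S2O3) = 0.08329 x 0.03340 = 0.002782 mol.
From the balanced equation, 2 mol Na2S2O3 reacts with 1 mol I2, so n(I2) = 0.002782 x 1/2 = 0.001391 mol.
[I2] = 0.001391 / 0.03435 L = 0.0405 M.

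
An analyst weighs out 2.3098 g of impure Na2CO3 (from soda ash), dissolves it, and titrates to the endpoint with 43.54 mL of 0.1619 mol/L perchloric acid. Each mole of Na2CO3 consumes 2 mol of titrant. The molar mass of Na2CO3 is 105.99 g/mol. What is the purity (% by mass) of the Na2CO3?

n(HClO4) = 0.1619 x 0.04354 = 0.007049 mol.
n(Na2CO3) = 0.007049 / 2 = 0.003525 mol.
mass of Na2CO3 = 0.003525 x 105.99 = 0.3736 g.
% purity = 0.3736 / 2.3098 x 100 = 16.2%.

16.2%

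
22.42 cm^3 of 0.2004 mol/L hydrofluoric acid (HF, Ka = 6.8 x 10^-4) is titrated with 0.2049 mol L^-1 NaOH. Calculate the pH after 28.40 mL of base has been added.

12.42

n(acid) = 0.2004 x 0.02242 = 0.004493 mol; n(NaOH) added = 0.2049 x 0.02840 = 0.005819 mol.
Base is in excess by 0.005819 - 0.004493 = 0.001326 mol in a total volume of 0.05082 L.
[OH^-] = 0.001326/0.05082 = 0.02610 M, so pOH = 1.58 and pH = 14.00 - 1.58 = 12.42.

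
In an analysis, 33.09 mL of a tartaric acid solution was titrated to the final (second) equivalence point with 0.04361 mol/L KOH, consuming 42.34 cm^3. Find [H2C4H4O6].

n(KOH) = 0.04361 x 0.04234 = 0.001846 mol.
At the final (second) equivalence point, 2 mol OH^- react per mol H2C4H4O6, so n(H2C4H4O6) = 0.001846 / 2 = 0.0009232 mol.
[H2C4H4O6] = 0.0009232 / 0.03309 L = 0.0279 M.

0.0279 M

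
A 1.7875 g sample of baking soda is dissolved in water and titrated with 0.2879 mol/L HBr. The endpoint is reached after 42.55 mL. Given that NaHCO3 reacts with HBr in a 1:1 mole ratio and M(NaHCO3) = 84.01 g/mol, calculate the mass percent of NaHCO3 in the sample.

57.6%

n(HBr) = 0.2879 x 0.04255 = 0.01225 mol.
n(NaHCO3) = 0.01225 / 1 = 0.01225 mol.
mass of NaHCO3 = 0.01225 x 84.01 = 1.029 g.
% purity = 1.029 / 1.7875 x 100 = 57.6%.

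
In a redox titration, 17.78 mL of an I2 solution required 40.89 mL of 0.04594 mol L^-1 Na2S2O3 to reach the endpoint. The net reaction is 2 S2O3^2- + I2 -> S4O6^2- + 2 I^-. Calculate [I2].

n(Na2S2O3) = 0.04594 x 0.04089 = 0.001878 mol.
From the balanced equation, 2 mol Na2S2O3 reacts with 1 mol I2, so n(I2) = 0.001878 x 1/2 = 0.0009392 mol.
[I2] = 0.0009392 / 0.01778 L = 0.0528 M.

0.0528 M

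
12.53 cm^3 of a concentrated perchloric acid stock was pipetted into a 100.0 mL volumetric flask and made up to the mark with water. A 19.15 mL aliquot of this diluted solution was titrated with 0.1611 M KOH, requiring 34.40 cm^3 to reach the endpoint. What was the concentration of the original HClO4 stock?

n(KOH) = 0.1611 x 0.03440 = 0.005542 mol.
n(HClO4) in the aliquot = 0.005542 mol.
[diluted HClO4] = 0.005542 / 0.01915 = 0.2894 M.
Dilution factor = 100.0/12.53 = 7.981, so [stock] = 0.2894 x 7.981 = 2.31 M.

2.31 M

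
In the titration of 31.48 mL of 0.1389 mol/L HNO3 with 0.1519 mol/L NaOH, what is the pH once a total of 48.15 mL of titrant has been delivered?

n(acid) = 0.1389 x 0.03148 = 0.004373 mol; n(NaOH) added = 0.1519 x 0.04815 = 0.007314 mol.
Base is in excess by 0.007314 - 0.004373 = 0.002941 mol in a total volume of 0.07963 L.
[OH^-] = 0.002941/0.07963 = 0.03694 M, so pOH = 1.43 and pH = 14.00 - 1.43 = 12.57.

12.57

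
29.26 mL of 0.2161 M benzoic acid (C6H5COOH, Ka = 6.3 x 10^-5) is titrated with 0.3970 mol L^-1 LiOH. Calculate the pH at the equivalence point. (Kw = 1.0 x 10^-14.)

8.67

n(C6H5COOH) = 0.2161 x 0.02926 = 0.006323 mol; V(LiOH) at equivalence = 0.006323/0.3970 = 0.01593 L.
At equivalence all the acid is converted to C6H5COO-; total volume = 0.02926 + 0.01593 = 0.04519 L, so [C6H5COO-] = 0.006323/0.04519 = 0.1399 M.
Kb = Kw/Ka = 1.0e-14 / 6.3 x 10^-5 = 1.59e-10.
[OH^-] = sqrt(Kb x [C6H5COO-]) = sqrt(1.59e-10 x 0.1399) = 4.71e-6 M.
pOH = 5.33, so pH = 14.00 - 5.33 = 8.67.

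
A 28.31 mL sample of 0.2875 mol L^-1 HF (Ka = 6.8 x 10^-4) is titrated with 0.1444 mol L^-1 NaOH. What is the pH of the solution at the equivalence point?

8.08

n(HF) = 0.2875 x 0.02831 = 0.008139 mol; V(NaOH) at equivalence = 0.008139/0.1444 = 0.05637 L.
At equivalence all the acid is converted to F-; total volume = 0.02831 + 0.05637 = 0.08468 L, so [F-] = 0.008139/0.08468 = 0.09612 M.
Kb = Kw/Ka = 1.0e-14 / 6.8 x 10^-4 = 1.47e-11.
[OH^-] = sqrt(Kb x [F-]) = sqrt(1.47e-11 x 0.09612) = 1.19e-6 M.
pOH = 5.92, so pH = 14.00 - 5.92 = 8.08.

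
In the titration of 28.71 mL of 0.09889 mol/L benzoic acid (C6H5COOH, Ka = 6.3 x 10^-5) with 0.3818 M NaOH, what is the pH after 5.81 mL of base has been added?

Initial n(C6H5COOH) = 0.09889 x 0.02871 = 0.002839 mol.
n(NaOH) added = 0.3818 x 0.005810 = 0.002218 mol, converting that many moles of C6H5COOH to C6H5COO-.
Remaining n(C6H5COOH) = 0.0006209 mol; n(C6H5COO-) = 0.002218 mol.
By Henderson-Hasselbalch, pH = pKa + log([A^-]/[HA]) = 4.20 + log(0.002218/0.0006209) = 4.20 + (+0.55) = 4.75.

4.75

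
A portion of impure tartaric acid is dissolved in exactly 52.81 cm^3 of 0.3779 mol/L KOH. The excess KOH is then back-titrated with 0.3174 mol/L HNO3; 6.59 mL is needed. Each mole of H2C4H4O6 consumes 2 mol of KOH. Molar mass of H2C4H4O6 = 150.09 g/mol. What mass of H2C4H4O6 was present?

Total n(KOH) added = 0.3779 x 0.05281 = 0.01996 mol.
n(HNO3) used = 0.3174 x 0.006590 = 0.002092 mol, which equals the excess n(KOH).
So n(KOH) consumed by the sample = 0.01996 - 0.002092 = 0.01787 mol.
n(H2C4H4O6) = 0.01787 / 2 = 0.008933 mol.
mass = 0.008933 mol x 150.09 g/mol = 1.34 g.

1.34 g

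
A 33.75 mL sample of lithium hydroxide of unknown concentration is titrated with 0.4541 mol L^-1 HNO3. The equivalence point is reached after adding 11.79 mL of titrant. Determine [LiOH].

n(HNO3) delivered = 0.4541 x 0.01179 = 0.005354 mol.
For a 1:1 reaction, n(LiOH) = 0.005354 mol.
[LiOH] = 0.005354 mol / 0.03375 L = 0.159 M.

0.159 M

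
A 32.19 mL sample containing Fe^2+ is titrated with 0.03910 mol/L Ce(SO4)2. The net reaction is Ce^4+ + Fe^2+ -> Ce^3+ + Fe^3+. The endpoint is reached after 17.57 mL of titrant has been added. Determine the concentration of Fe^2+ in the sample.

n(Ce(SO4)2) = 0.03910 x 0.01757 = 0.0006870 mol.
From the balanced equation, 1 mol Ce(SO4)2 reacts with 1 mol Fe^2+, so n(Fe^2+) = 0.0006870 x 1/1 = 0.0006870 mol.
[Fe^2+] = 0.0006870 / 0.03219 L = 0.0213 M.

0.0213 M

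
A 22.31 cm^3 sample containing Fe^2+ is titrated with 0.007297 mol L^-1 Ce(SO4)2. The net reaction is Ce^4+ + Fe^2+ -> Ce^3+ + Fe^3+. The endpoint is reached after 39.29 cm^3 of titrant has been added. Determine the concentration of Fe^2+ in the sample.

0.0129 M

n(Ce(SO4)2) = 0.007297 x 0.03929 = 0.0002867 mol.
From the balanced equation, 1 mol Ce(SO4)2 reacts with 1 mol Fe^2+, so n(Fe^2+) = 0.0002867 x 1/1 = 0.0002867 mol.
[Fe^2+] = 0.0002867 / 0.02231 L = 0.0129 M.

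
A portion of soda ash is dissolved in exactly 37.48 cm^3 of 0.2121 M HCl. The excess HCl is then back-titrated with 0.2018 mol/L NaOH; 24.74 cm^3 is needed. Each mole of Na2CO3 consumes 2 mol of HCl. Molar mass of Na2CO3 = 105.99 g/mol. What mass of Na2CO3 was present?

Total n(HCl) added = 0.2121 x 0.03748 = 0.007950 mol.
n(NaOH) used = 0.2018 x 0.02474 = 0.004993 mol, which equals the excess n(HCl).
So n(HCl) consumed by the sample = 0.007950 - 0.004993 = 0.002957 mol.
n(Na2CO3) = 0.002957 / 2 = 0.001478 mol.
mass = 0.001478 mol x 105.99 g/mol = 0.157 g.

0.157 g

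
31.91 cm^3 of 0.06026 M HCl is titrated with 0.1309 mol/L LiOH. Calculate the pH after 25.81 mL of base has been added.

12.40

n(acid) = 0.06026 x 0.03191 = 0.001923 mol; n(LiOH) added = 0.1309 x 0.02581 = 0.003379 mol.
Base is in excess by 0.003379 - 0.001923 = 0.001456 mol in a total volume of 0.05772 L.
[OH^-] = 0.001456/0.05772 = 0.02522 M, so pOH = 1.60 and pH = 14.00 - 1.60 = 12.40.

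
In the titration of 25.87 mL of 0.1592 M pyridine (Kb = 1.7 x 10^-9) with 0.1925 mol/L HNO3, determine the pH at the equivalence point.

n(C5H5N) = 0.1592 x 0.02587 = 0.004119 mol; V(HNO3) at equivalence = 0.004119/0.1925 = 0.02139 L.
At equivalence the base is fully converted to C5H5NH+; total volume = 0.04726 L, so [C5H5NH+] = 0.004119/0.04726 = 0.08714 M.
Ka(C5H5NH+) = Kw/Kb = 1.0e-14 / 1.7 x 10^-9 = 5.88e-6.
[H^+] = sqrt(Ka x [C5H5NH+]) = sqrt(5.88e-6 x 0.08714) = 0.000716 M.
pH = -log(0.000716) = 3.15.

3.15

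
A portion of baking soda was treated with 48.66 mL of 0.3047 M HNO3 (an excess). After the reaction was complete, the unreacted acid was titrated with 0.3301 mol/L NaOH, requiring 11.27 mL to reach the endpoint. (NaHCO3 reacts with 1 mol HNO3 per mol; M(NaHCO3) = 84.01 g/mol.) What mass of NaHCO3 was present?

Total n(HNO3) added = 0.3047 x 0.04866 = 0.01483 mol.
n(NaOH) used = 0.3301 x 0.01127 = 0.003720 mol, which equals the excess n(HNO3).
So n(HNO3) consumed by the sample = 0.01483 - 0.003720 = 0.01111 mol.
n(NaHCO3) = 0.01111 / 1 = 0.01111 mol.
mass = 0.01111 mol x 84.01 g/mol = 0.933 g.

0.933 g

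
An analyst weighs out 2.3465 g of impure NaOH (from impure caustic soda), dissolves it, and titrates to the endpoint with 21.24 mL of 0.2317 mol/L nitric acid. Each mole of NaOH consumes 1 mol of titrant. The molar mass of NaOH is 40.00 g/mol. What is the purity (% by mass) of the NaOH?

n(HNO3) = 0.2317 x 0.02124 = 0.004921 mol.
n(NaOH) = 0.004921 / 1 = 0.004921 mol.
mass of NaOH = 0.004921 x 40.00 = 0.1969 g.
% purity = 0.1969 / 2.3465 x 100 = 8.39%.

8.39%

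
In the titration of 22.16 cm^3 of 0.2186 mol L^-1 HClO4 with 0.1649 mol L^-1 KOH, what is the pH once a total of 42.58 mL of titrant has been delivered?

12.53

n(acid) = 0.2186 x 0.02216 = 0.004844 mol; n(KOH) added = 0.1649 x 0.04258 = 0.007021 mol.
Base is in excess by 0.007021 - 0.004844 = 0.002177 mol in a total volume of 0.06474 L.
[OH^-] = 0.002177/0.06474 = 0.03363 M, so pOH = 1.47 and pH = 14.00 - 1.47 = 12.53.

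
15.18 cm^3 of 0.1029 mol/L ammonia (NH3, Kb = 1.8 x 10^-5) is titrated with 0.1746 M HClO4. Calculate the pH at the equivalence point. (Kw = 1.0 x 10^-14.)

n(NH3) = 0.1029 x 0.01518 = 0.001562 mol; V(HClO4) at equivalence = 0.001562/0.1746 = 0.008946 L.
At equivalence the base is fully converted to NH4+; total volume = 0.02413 L, so [NH4+] = 0.001562/0.02413 = 0.06474 M.
Ka(NH4+) = Kw/Kb = 1.0e-14 / 1.8 x 10^-5 = 5.56e-10.
[H^+] = sqrt(Ka x [NH4+]) = sqrt(5.56e-10 x 0.06474) = 6.00e-6 M.
pH = -log(6.00e-6) = 5.22.

5.22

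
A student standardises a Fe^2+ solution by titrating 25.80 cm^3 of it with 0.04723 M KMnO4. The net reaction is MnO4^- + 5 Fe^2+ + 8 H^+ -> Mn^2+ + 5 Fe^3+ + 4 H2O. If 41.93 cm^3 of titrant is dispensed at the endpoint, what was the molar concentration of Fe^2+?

0.384 M

n(KMnO4) = 0.04723 x 0.04193 = 0.001980 mol.
From the balanced equation, 1 mol KMnO4 reacts with 5 mol Fe^2+, so n(Fe^2+) = 0.001980 x 5/1 = 0.009902 mol.
[Fe^2+] = 0.009902 / 0.02580 L = 0.384 M.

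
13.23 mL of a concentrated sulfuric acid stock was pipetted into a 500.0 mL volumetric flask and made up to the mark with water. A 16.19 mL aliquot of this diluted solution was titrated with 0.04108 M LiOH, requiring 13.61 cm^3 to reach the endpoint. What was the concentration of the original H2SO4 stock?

0.653 M

n(LiOH) = 0.04108 x 0.01361 = 0.0005591 mol.
n(H2SO4) in the aliquot = 0.0005591 x 1/2 = 0.0002795 mol.
[diluted H2SO4] = 0.0002795 / 0.01619 = 0.01727 M.
Dilution factor = 500.0/13.23 = 37.79, so [stock] = 0.01727 x 37.79 = 0.653 M.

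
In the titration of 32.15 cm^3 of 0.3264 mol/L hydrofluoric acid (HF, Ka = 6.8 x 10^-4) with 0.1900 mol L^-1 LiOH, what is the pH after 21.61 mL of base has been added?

Initial n(HF) = 0.3264 x 0.03215 = 0.01049 mol.
n(LiOH) added = 0.1900 x 0.02161 = 0.004106 mol, converting that many moles of HF to F-.
Remaining n(HF) = 0.006388 mol; n(F-) = 0.004106 mol.
By Henderson-Hasselbalch, pH = pKa + log([A^-]/[HA]) = 3.17 + log(0.004106/0.006388) = 3.17 + (-0.19) = 2.98.

2.98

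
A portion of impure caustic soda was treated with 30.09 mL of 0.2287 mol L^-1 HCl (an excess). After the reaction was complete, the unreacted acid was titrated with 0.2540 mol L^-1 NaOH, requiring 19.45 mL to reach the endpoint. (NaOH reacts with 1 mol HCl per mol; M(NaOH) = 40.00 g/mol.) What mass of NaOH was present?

0.0777 g

Total n(HCl) added = 0.2287 x 0.03009 = 0.006882 mol.
n(NaOH) used = 0.2540 x 0.01945 = 0.004940 mol, which equals the excess n(HCl).
So n(HCl) consumed by the sample = 0.006882 - 0.004940 = 0.001941 mol.
n(NaOH) = 0.001941 / 1 = 0.001941 mol.
mass = 0.001941 mol x 40.00 g/mol = 0.0777 g.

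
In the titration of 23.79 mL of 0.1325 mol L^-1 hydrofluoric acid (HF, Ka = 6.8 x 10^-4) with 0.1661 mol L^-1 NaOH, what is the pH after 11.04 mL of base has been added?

3.31

Initial n(HF) = 0.1325 x 0.02379 = 0.003152 mol.
n(NaOH) added = 0.1661 x 0.01104 = 0.001834 mol, converting that many moles of HF to F-.
Remaining n(HF) = 0.001318 mol; n(F-) = 0.001834 mol.
By Henderson-Hasselbalch, pH = pKa + log([A^-]/[HA]) = 3.17 + log(0.001834/0.001318) = 3.17 + (+0.14) = 3.31.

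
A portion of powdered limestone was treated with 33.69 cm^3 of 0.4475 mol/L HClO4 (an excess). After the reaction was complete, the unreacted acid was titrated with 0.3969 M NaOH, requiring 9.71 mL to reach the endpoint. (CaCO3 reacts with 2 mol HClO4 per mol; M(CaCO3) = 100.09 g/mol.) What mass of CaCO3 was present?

0.562 g

Total n(HClO4) added = 0.4475 x 0.03369 = 0.01508 mol.
n(NaOH) used = 0.3969 x 0.009710 = 0.003854 mol, which equals the excess n(HClO4).
So n(HClO4) consumed by the sample = 0.01508 - 0.003854 = 0.01122 mol.
n(CaCO3) = 0.01122 / 2 = 0.005611 mol.
mass = 0.005611 mol x 100.09 g/mol = 0.562 g.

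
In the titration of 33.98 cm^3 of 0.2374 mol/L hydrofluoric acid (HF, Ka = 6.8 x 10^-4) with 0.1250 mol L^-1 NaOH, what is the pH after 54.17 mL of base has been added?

Initial n(HF) = 0.2374 x 0.03398 = 0.008067 mol.
n(NaOH) added = 0.1250 x 0.05417 = 0.006771 mol, converting that many moles of HF to F-.
Remaining n(HF) = 0.001296 mol; n(F-) = 0.006771 mol.
By Henderson-Hasselbalch, pH = pKa + log([A^-]/[HA]) = 3.17 + log(0.006771/0.001296) = 3.17 + (+0.72) = 3.89.

3.89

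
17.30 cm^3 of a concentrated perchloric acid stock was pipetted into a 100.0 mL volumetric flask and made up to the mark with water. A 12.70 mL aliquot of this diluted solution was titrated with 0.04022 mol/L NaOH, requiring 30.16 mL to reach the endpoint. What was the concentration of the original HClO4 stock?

n(NaOH) = 0.04022 x 0.03016 = 0.001213 mol.
n(HClO4) in the aliquot = 0.001213 mol.
[diluted HClO4] = 0.001213 / 0.01270 = 0.09551 M.
Dilution factor = 100.0/17.30 = 5.780, so [stock] = 0.09551 x 5.780 = 0.552 M.

0.552 M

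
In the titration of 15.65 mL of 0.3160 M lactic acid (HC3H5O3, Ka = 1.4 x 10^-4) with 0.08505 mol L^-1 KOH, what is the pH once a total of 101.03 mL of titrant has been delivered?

12.49

n(acid) = 0.3160 x 0.01565 = 0.004945 mol; n(KOH) added = 0.08505 x 0.1010 = 0.008593 mol.
Base is in excess by 0.008593 - 0.004945 = 0.003647 mol in a total volume of 0.1167 L.
[OH^-] = 0.003647/0.1167 = 0.03126 M, so pOH = 1.51 and pH = 14.00 - 1.51 = 12.49.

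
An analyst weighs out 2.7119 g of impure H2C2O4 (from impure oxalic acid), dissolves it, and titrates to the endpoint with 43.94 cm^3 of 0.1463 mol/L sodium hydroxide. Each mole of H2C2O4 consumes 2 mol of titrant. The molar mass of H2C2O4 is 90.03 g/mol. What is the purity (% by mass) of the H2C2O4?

n(NaOH) = 0.1463 x 0.04394 = 0.006428 mol.
n(H2C2O4) = 0.006428 / 2 = 0.003214 mol.
mass of H2C2O4 = 0.003214 x 90.03 = 0.2894 g.
% purity = 0.2894 / 2.7119 x 100 = 10.7%.

10.7%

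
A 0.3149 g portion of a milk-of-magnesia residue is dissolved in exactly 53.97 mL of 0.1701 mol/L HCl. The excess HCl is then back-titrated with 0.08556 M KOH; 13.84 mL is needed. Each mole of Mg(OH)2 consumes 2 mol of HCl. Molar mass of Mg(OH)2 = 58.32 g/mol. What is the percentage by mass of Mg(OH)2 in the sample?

Total n(HCl) added = 0.1701 x 0.05397 = 0.009180 mol.
n(KOH) used = 0.08556 x 0.01384 = 0.001184 mol, which equals the excess n(HCl).
So n(HCl) consumed by the sample = 0.009180 - 0.001184 = 0.007996 mol.
n(Mg(OH)2) = 0.007996 / 2 = 0.003998 mol.
mass Mg(OH)2 = 0.003998 x 58.32 = 0.2332 g, so %Mg(OH)2 = 0.2332/0.3149 x 100 = 74.0%.

74.0%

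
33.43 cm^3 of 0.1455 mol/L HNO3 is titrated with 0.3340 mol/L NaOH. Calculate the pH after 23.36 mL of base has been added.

n(acid) = 0.1455 x 0.03343 = 0.004864 mol; n(NaOH) added = 0.3340 x 0.02336 = 0.007802 mol.
Base is in excess by 0.007802 - 0.004864 = 0.002938 mol in a total volume of 0.05679 L.
[OH^-] = 0.002938/0.05679 = 0.05174 M, so pOH = 1.29 and pH = 14.00 - 1.29 = 12.71.

12.71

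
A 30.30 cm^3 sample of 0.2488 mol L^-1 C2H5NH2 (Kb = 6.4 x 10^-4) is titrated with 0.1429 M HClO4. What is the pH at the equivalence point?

5.92

n(C2H5NH2) = 0.2488 x 0.03030 = 0.007539 mol; V(HClO4) at equivalence = 0.007539/0.1429 = 0.05275 L.
At equivalence the base is fully converted to C2H5NH3+; total volume = 0.08305 L, so [C2H5NH3+] = 0.007539/0.08305 = 0.09077 M.
Ka(C2H5NH3+) = Kw/Kb = 1.0e-14 / 6.4 x 10^-4 = 1.56e-11.
[H^+] = sqrt(Ka x [C2H5NH3+]) = sqrt(1.56e-11 x 0.09077) = 1.19e-6 M.
pH = -log(1.19e-6) = 5.92.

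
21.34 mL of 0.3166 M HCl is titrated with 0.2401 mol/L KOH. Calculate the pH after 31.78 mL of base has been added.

n(acid) = 0.3166 x 0.02134 = 0.006756 mol; n(KOH) added = 0.2401 x 0.03178 = 0.007630 mol.
Base is in excess by 0.007630 - 0.006756 = 0.0008741 mol in a total volume of 0.05312 L.
[OH^-] = 0.0008741/0.05312 = 0.01646 M, so pOH = 1.78 and pH = 14.00 - 1.78 = 12.22.

12.22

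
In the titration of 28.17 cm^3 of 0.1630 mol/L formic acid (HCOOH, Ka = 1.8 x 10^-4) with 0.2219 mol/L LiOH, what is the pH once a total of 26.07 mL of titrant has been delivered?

12.34

n(acid) = 0.1630 x 0.02817 = 0.004592 mol; n(LiOH) added = 0.2219 x 0.02607 = 0.005785 mol.
Base is in excess by 0.005785 - 0.004592 = 0.001193 mol in a total volume of 0.05424 L.
[OH^-] = 0.001193/0.05424 = 0.02200 M, so pOH = 1.66 and pH = 14.00 - 1.66 = 12.34.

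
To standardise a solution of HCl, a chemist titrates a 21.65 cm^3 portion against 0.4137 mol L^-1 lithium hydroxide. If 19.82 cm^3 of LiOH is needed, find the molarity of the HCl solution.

n(LiOH) delivered = 0.4137 x 0.01982 = 0.008200 mol.
For a 1:1 reaction, n(HCl) = 0.008200 mol.
[HCl] = 0.008200 mol / 0.02165 L = 0.379 M.

0.379 M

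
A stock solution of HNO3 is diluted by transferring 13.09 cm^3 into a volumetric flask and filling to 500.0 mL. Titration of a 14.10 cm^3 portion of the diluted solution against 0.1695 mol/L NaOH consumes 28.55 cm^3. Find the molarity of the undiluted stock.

n(NaOH) = 0.1695 x 0.02855 = 0.004839 mol.
n(HNO3) in the aliquot = 0.004839 mol.
[diluted HNO3] = 0.004839 / 0.01410 = 0.3432 M.
Dilution factor = 500.0/13.09 = 38.20, so [stock] = 0.3432 x 38.20 = 13.1 M.

13.1 M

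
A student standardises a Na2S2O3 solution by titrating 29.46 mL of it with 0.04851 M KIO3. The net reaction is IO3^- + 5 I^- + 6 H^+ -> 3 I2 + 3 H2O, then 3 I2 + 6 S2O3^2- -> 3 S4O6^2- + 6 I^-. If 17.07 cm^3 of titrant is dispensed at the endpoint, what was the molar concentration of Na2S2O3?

0.169 M

n(KIO3) = 0.04851 x 0.01707 = 0.0008281 mol.
From the balanced equation, 1 mol KIO3 reacts with 6 mol Na2S2O3, so n(Na2S2O3) = 0.0008281 x 6/1 = 0.004968 mol.
[Na2S2O3] = 0.004968 / 0.02946 L = 0.169 M.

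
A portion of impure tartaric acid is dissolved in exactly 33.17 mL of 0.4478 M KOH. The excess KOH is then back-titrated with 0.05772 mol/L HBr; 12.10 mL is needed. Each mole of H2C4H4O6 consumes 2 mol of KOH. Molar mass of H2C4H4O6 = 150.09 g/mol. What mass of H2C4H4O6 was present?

Total n(KOH) added = 0.4478 x 0.03317 = 0.01485 mol.
n(HBr) used = 0.05772 x 0.01210 = 0.0006984 mol, which equals the excess n(KOH).
So n(KOH) consumed by the sample = 0.01485 - 0.0006984 = 0.01416 mol.
n(H2C4H4O6) = 0.01416 / 2 = 0.007078 mol.
mass = 0.007078 mol x 150.09 g/mol = 1.06 g.

1.06 g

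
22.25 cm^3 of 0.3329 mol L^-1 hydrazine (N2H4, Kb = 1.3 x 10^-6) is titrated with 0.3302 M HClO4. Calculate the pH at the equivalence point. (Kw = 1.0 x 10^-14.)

n(N2H4) = 0.3329 x 0.02225 = 0.007407 mol; V(HClO4) at equivalence = 0.007407/0.3302 = 0.02243 L.
At equivalence the base is fully converted to N2H5+; total volume = 0.04468 L, so [N2H5+] = 0.007407/0.04468 = 0.1658 M.
Ka(N2H5+) = Kw/Kb = 1.0e-14 / 1.3 x 10^-6 = 7.69e-9.
[H^+] = sqrt(Ka x [N2H5+]) = sqrt(7.69e-9 x 0.1658) = 3.57e-5 M.
pH = -log(3.57e-5) = 4.45.

4.45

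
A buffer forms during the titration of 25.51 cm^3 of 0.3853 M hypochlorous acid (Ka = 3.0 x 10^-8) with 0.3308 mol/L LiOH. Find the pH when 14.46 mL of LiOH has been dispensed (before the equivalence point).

Initial n(HClO) = 0.3853 x 0.02551 = 0.009829 mol.
n(LiOH) added = 0.3308 x 0.01446 = 0.004783 mol, converting that many moles of HClO to ClO-.
Remaining n(HClO) = 0.005046 mol; n(ClO-) = 0.004783 mol.
By Henderson-Hasselbalch, pH = pKa + log([A^-]/[HA]) = 7.52 + log(0.004783/0.005046) = 7.52 + (-0.02) = 7.50.

7.50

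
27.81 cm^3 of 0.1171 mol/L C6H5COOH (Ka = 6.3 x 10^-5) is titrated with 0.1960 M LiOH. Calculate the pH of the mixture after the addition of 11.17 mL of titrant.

Initial n(C6H5COOH) = 0.1171 x 0.02781 = 0.003257 mol.
n(LiOH) added = 0.1960 x 0.01117 = 0.002189 mol, converting that many moles of C6H5COOH to C6H5COO-.
Remaining n(C6H5COOH) = 0.001067 mol; n(C6H5COO-) = 0.002189 mol.
By Henderson-Hasselbalch, pH = pKa + log([A^-]/[HA]) = 4.20 + log(0.002189/0.001067) = 4.20 + (+0.31) = 4.51.

4.51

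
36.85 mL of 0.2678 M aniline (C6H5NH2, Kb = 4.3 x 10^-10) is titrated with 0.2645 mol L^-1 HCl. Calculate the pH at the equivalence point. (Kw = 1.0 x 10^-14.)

n(C6H5NH2) = 0.2678 x 0.03685 = 0.009868 mol; V(HCl) at equivalence = 0.009868/0.2645 = 0.03731 L.
At equivalence the base is fully converted to C6H5NH3+; total volume = 0.07416 L, so [C6H5NH3+] = 0.009868/0.07416 = 0.1331 M.
Ka(C6H5NH3+) = Kw/Kb = 1.0e-14 / 4.3 x 10^-10 = 2.33e-5.
[H^+] = sqrt(Ka x [C6H5NH3+]) = sqrt(2.33e-5 x 0.1331) = 0.00176 M.
pH = -log(0.00176) = 2.75.

2.75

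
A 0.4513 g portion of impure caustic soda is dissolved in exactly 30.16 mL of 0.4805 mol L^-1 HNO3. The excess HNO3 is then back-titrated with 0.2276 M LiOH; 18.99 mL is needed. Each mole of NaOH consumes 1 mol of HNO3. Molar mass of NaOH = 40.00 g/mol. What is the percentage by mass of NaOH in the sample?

Total n(HNO3) added = 0.4805 x 0.03016 = 0.01449 mol.
n(LiOH) used = 0.2276 x 0.01899 = 0.004322 mol, which equals the excess n(HNO3).
So n(HNO3) consumed by the sample = 0.01449 - 0.004322 = 0.01017 mol.
n(NaOH) = 0.01017 / 1 = 0.01017 mol.
mass NaOH = 0.01017 x 40.00 = 0.4068 g, so %NaOH = 0.4068/0.4513 x 100 = 90.1%.

90.1%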